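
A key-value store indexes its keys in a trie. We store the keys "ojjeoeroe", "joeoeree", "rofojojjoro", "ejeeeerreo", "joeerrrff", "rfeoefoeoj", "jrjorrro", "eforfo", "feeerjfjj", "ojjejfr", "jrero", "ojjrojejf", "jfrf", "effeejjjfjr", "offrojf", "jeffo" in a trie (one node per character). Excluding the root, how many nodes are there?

Count nodes per top-level branch (shared prefixes stored once):
  'e'-branch (effeejjjfjr, eforfo, ejeeeerreo): 24 nodes
  'f'-branch (feeerjfjj): 9 nodes
  'j'-branch (jeffo, jfrf, joeerrrff, joeoeree, jrero, jrjorrro): 31 nodes
  'o'-branch (offrojf, ojjejfr, ojjeoeroe, ojjrojejf): 24 nodes
  'r'-branch (rfeoefoeoj, rofojojjoro): 20 nodes
Sum: 108

108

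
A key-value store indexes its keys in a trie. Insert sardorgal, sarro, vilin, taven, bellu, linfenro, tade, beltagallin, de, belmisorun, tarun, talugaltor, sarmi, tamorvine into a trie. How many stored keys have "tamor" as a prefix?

1

Walk to "tamor"; the words in its subtree are exactly those with that prefix.
Words under "tamor": tamorvine
Count: 1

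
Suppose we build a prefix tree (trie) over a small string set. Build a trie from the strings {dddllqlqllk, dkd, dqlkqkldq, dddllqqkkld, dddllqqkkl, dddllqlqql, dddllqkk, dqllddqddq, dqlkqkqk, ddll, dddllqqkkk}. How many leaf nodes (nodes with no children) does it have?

A leaf is a node with no children — equivalently, the end of a word that is not a proper prefix of any other stored word.
Those words: "dddllqkk", "dddllqlqllk", "dddllqlqql", "dddllqqkkk", "dddllqqkkld", "ddll", "dkd", "dqlkqkldq", "dqlkqkqk", "dqllddqddq"
Leaf count: 10

10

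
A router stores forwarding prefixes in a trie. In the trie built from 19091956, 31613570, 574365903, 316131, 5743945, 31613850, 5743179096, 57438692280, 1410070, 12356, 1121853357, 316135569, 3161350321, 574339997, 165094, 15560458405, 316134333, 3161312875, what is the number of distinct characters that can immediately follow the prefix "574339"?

1

Walk "574339" from the root, arriving at one node.
Distinct next characters after "574339": 9.
That node has 1 child edge.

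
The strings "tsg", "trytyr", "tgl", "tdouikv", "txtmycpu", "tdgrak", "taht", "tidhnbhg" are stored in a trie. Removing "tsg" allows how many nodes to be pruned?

2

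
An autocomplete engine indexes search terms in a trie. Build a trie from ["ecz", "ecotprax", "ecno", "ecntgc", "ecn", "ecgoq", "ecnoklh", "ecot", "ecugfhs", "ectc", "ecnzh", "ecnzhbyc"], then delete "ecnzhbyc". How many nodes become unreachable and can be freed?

A node on "ecnzhbyc"'s path can go only if nothing else ends at it or branches off below it.
The suffix "byc" (3 nodes) is used only by "ecnzhbyc"; "ecnzh" is itself a stored word, so pruning stops there.
Nodes removed: 3

3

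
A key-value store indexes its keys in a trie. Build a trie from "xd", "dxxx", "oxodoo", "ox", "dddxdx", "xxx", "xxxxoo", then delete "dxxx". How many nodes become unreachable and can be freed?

3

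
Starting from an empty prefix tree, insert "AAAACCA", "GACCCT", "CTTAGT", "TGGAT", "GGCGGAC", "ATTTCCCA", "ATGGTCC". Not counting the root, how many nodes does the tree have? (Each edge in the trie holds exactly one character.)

For each word, the new-node count is its length minus the longest prefix already in the trie:
  "AAAACCA" → 7 new (A, A, A, A, C, C, A)
  "GACCCT" → 6 new (G, A, C, C, C, T)
  "CTTAGT" → 6 new (C, T, T, A, G, T)
  "TGGAT" → 5 new (T, G, G, A, T)
  "GGCGGAC" → prefix "G" already present; 6 new (G, C, G, G, A, C)
  "ATTTCCCA" → prefix "A" already present; 7 new (T, T, T, C, C, C, A)
  "ATGGTCC" → prefix "AT" already present; 5 new (G, G, T, C, C)
Total nodes = 7 + 6 + 6 + 5 + 6 + 7 + 5 = 42

42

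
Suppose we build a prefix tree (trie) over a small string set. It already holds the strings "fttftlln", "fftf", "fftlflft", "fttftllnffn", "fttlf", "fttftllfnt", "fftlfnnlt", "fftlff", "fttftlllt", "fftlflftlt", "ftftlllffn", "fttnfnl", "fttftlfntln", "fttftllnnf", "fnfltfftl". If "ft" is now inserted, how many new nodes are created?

0

"ft" is already a full path in the trie; only an end-marker is added.
No new nodes are needed: 0.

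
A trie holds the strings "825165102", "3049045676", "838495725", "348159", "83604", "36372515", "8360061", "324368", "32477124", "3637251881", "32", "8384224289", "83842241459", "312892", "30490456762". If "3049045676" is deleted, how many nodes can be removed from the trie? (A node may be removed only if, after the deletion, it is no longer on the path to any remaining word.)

0

A node on "3049045676"'s path can go only if nothing else ends at it or branches off below it.
Every node on "3049045676" is still needed (e.g. by "30490456762"), so nothing is freed.
Nodes removed: 0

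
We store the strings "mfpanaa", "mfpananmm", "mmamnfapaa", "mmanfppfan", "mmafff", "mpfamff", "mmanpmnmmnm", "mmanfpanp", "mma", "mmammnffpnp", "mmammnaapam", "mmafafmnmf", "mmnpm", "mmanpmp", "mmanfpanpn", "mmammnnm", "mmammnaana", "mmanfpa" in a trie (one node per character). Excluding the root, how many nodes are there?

72

Trace insertions, counting only characters that open a new branch:
  "mfpanaa" → 7 new (m, f, p, a, n, a, a)
  "mfpananmm" → prefix "mfpana" already present; 3 new (n, m, m)
  "mmamnfapaa" → prefix "m" already present; 9 new (m, a, m, n, f, a, p, a, a)
  "mmanfppfan" → prefix "mma" already present; 7 new (n, f, p, p, f, a, n)
  "mmafff" → prefix "mma" already present; 3 new (f, f, f)
  "mpfamff" → prefix "m" already present; 6 new (p, f, a, m, f, f)
  "mmanpmnmmnm" → prefix "mman" already present; 7 new (p, m, n, m, m, n, m)
  "mmanfpanp" → prefix "mmanfp" already present; 3 new (a, n, p)
  "mma" → prefix "mma" already present; 0 new (none)
  "mmammnffpnp" → prefix "mmam" already present; 7 new (m, n, f, f, p, n, p)
  "mmammnaapam" → prefix "mmammn" already present; 5 new (a, a, p, a, m)
  "mmafafmnmf" → prefix "mmaf" already present; 6 new (a, f, m, n, m, f)
  "mmnpm" → prefix "mm" already present; 3 new (n, p, m)
  "mmanpmp" → prefix "mmanpm" already present; 1 new (p)
  "mmanfpanpn" → prefix "mmanfpanp" already present; 1 new (n)
  "mmammnnm" → prefix "mmammn" already present; 2 new (n, m)
  "mmammnaana" → prefix "mmammnaa" already present; 2 new (n, a)
  "mmanfpa" → prefix "mmanfpa" already present; 0 new (none)
Total nodes = 7 + 3 + 9 + 7 + 3 + 6 + 7 + 3 + 0 + 7 + 5 + 6 + 3 + 1 + 1 + 2 + 2 + 0 = 72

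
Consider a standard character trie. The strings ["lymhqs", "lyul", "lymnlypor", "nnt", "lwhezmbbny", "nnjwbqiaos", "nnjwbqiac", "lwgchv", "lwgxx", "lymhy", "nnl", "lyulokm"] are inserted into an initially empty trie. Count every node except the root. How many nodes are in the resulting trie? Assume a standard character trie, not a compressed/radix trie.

46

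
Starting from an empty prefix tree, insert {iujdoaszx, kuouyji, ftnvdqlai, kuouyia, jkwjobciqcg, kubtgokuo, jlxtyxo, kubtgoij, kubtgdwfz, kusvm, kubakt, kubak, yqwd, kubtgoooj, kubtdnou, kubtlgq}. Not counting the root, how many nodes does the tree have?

Insert word by word; a character creates a node only if that edge doesn't already exist:
  "iujdoaszx" → 9 new (i, u, j, d, o, a, s, z, x)
  "kuouyji" → 7 new (k, u, o, u, y, j, i)
  "ftnvdqlai" → 9 new (f, t, n, v, d, q, l, a, i)
  "kuouyia" → prefix "kuouy" already present; 2 new (i, a)
  "jkwjobciqcg" → 11 new (j, k, w, j, o, b, c, i, q, c, g)
  "kubtgokuo" → prefix "ku" already present; 7 new (b, t, g, o, k, u, o)
  "jlxtyxo" → prefix "j" already present; 6 new (l, x, t, y, x, o)
  "kubtgoij" → prefix "kubtgo" already present; 2 new (i, j)
  "kubtgdwfz" → prefix "kubtg" already present; 4 new (d, w, f, z)
  "kusvm" → prefix "ku" already present; 3 new (s, v, m)
  "kubakt" → prefix "kub" already present; 3 new (a, k, t)
  "kubak" → prefix "kubak" already present; 0 new (none)
  "yqwd" → 4 new (y, q, w, d)
  "kubtgoooj" → prefix "kubtgo" already present; 3 new (o, o, j)
  "kubtdnou" → prefix "kubt" already present; 4 new (d, n, o, u)
  "kubtlgq" → prefix "kubt" already present; 3 new (l, g, q)
Total nodes = 9 + 7 + 9 + 2 + 11 + 7 + 6 + 2 + 4 + 3 + 3 + 0 + 4 + 3 + 4 + 3 = 77

77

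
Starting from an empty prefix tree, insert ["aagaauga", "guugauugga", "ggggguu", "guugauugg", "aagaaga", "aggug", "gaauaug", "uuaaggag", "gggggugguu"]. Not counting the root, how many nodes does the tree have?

48

Count nodes per top-level branch (shared prefixes stored once):
  'a'-branch (aagaaga, aagaauga, aggug): 14 nodes
  'g'-branch (gaauaug, gggggugguu, ggggguu, guugauugg, guugauugga): 26 nodes
  'u'-branch (uuaaggag): 8 nodes
Sum: 48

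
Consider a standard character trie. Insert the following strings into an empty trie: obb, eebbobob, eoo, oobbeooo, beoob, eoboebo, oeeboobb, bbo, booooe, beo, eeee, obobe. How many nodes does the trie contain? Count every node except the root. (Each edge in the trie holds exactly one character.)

49

Count nodes per top-level branch (shared prefixes stored once):
  'b'-branch (bbo, beo, beoob, booooe): 12 nodes
  'e'-branch (eebbobob, eeee, eoboebo, eoo): 17 nodes
  'o'-branch (obb, obobe, oeeboobb, oobbeooo): 20 nodes
Sum: 49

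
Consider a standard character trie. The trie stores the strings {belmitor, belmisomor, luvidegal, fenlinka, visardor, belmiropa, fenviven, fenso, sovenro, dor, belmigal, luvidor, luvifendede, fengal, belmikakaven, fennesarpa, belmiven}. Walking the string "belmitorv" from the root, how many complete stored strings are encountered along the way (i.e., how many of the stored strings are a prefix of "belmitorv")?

1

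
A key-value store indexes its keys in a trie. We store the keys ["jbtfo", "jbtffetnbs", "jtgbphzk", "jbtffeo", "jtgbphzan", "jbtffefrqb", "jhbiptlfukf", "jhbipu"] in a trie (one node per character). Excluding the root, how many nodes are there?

For each word, the new-node count is its length minus the longest prefix already in the trie:
  "jbtfo" → 5 new (j, b, t, f, o)
  "jbtffetnbs" → prefix "jbtf" already present; 6 new (f, e, t, n, b, s)
  "jtgbphzk" → prefix "j" already present; 7 new (t, g, b, p, h, z, k)
  "jbtffeo" → prefix "jbtffe" already present; 1 new (o)
  "jtgbphzan" → prefix "jtgbphz" already present; 2 new (a, n)
  "jbtffefrqb" → prefix "jbtffe" already present; 4 new (f, r, q, b)
  "jhbiptlfukf" → prefix "j" already present; 10 new (h, b, i, p, t, l, f, u, k, f)
  "jhbipu" → prefix "jhbip" already present; 1 new (u)
Total nodes = 5 + 6 + 7 + 1 + 2 + 4 + 10 + 1 = 36

36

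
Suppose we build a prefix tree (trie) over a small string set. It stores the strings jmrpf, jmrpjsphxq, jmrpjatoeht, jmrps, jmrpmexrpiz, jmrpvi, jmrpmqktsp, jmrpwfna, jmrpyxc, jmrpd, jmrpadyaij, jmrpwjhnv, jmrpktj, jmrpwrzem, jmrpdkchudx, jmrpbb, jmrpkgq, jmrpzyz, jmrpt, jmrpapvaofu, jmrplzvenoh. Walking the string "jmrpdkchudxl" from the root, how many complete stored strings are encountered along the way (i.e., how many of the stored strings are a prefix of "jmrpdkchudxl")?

Check each prefix of "jmrpdkchudxl" against the stored set — each match is an end-marker on the path.
Prefixes of the query that are stored words: "jmrpd", "jmrpdkchudx"
Count: 2

2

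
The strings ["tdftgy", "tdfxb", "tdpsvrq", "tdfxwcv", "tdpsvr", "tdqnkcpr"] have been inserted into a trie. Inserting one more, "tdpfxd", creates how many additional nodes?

3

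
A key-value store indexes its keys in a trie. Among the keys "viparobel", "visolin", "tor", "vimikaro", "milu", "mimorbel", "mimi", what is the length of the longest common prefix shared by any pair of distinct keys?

3

Equivalently: take the maximum, over all pairs, of their longest common prefix length.
e.g. "mimi" and "mimorbel" share the prefix "mim" of length 3; no pair shares a longer one.
Longest shared-prefix length: 3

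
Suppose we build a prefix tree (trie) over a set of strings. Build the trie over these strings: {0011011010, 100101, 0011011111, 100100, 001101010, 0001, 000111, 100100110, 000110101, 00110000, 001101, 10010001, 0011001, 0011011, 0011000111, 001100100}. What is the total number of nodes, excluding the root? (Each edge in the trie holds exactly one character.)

Count nodes per top-level branch (shared prefixes stored once):
  '0'-branch (0001, 000110101, 000111, 00110000, 0011000111, 0011001, 001100100, 001101, 001101010, 0011011, 0011011010, 0011011111): 33 nodes
  '1'-branch (100100, 10010001, 100100110, 100101): 12 nodes
Sum: 45

45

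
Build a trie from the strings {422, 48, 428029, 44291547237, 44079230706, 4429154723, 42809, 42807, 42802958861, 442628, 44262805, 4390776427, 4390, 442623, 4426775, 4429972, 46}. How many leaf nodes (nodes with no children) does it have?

A leaf is a node with no children — equivalently, the end of a word that is not a proper prefix of any other stored word.
Those words: "422", "42802958861", "42807", "42809", "4390776427", "44079230706", "442623", "44262805", "4426775", "44291547237", "4429972", "46", "48"
Leaf count: 13

13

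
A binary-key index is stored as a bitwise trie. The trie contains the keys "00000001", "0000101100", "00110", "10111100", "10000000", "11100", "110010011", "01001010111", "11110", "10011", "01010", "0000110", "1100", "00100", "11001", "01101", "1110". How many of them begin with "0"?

8

Walk to "0"; the words in its subtree are exactly those with that prefix.
Matches: "00000001", "0000101100", "0000110", "00100", "00110", "01001010111", "01010", "01101"
Count: 8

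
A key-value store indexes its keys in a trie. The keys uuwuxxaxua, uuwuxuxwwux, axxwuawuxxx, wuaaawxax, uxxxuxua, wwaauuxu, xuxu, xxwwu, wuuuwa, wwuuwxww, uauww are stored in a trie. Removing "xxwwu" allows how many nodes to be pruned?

A node on "xxwwu"'s path can go only if nothing else ends at it or branches off below it.
The suffix "xwwu" (4 nodes) is used only by "xxwwu"; the node for "x" still has the child "u", so pruning stops there.
Nodes removed: 4

4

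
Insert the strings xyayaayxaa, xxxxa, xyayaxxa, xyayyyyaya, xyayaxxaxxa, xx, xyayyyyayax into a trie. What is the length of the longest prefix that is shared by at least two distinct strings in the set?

The deepest shared node is where two words last agree before diverging.
"xyayyyyaya" and "xyayyyyayax" agree on "xyayyyyaya" (10 characters) before diverging; nothing deeper is shared.
Longest shared-prefix length: 10

10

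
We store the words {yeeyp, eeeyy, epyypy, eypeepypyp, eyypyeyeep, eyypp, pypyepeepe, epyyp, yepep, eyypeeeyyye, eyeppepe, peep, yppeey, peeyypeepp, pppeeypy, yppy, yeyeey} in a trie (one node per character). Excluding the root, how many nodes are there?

For each word, the new-node count is its length minus the longest prefix already in the trie:
  "yeeyp" → 5 new (y, e, e, y, p)
  "eeeyy" → 5 new (e, e, e, y, y)
  "epyypy" → prefix "e" already present; 5 new (p, y, y, p, y)
  "eypeepypyp" → prefix "e" already present; 9 new (y, p, e, e, p, y, p, y, p)
  "eyypyeyeep" → prefix "ey" already present; 8 new (y, p, y, e, y, e, e, p)
  "eyypp" → prefix "eyyp" already present; 1 new (p)
  "pypyepeepe" → 10 new (p, y, p, y, e, p, e, e, p, e)
  "epyyp" → prefix "epyyp" already present; 0 new (none)
  "yepep" → prefix "ye" already present; 3 new (p, e, p)
  "eyypeeeyyye" → prefix "eyyp" already present; 7 new (e, e, e, y, y, y, e)
  "eyeppepe" → prefix "ey" already present; 6 new (e, p, p, e, p, e)
  "peep" → prefix "p" already present; 3 new (e, e, p)
  "yppeey" → prefix "y" already present; 5 new (p, p, e, e, y)
  "peeyypeepp" → prefix "pee" already present; 7 new (y, y, p, e, e, p, p)
  "pppeeypy" → prefix "p" already present; 7 new (p, p, e, e, y, p, y)
  "yppy" → prefix "ypp" already present; 1 new (y)
  "yeyeey" → prefix "ye" already present; 4 new (y, e, e, y)
Total nodes = 5 + 5 + 5 + 9 + 8 + 1 + 10 + 0 + 3 + 7 + 6 + 3 + 5 + 7 + 7 + 1 + 4 = 86

86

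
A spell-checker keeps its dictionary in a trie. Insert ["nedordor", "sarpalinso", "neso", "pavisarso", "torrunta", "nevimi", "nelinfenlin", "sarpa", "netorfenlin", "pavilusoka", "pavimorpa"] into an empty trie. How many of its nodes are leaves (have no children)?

A leaf is a node with no children — equivalently, the end of a word that is not a proper prefix of any other stored word.
Those words: "nedordor", "nelinfenlin", "neso", "netorfenlin", "nevimi", "pavilusoka", "pavimorpa", "pavisarso", "sarpalinso", "torrunta"
Leaf count: 10

10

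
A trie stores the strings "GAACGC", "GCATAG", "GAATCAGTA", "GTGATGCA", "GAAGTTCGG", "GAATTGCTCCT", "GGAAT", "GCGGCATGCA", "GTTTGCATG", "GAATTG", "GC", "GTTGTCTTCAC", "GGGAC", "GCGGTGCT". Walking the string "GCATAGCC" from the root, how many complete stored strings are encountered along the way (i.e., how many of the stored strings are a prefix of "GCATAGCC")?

2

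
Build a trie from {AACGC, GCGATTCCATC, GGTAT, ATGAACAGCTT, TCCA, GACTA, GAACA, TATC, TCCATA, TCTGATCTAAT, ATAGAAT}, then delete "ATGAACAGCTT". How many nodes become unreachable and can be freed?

9

A node on "ATGAACAGCTT"'s path can go only if nothing else ends at it or branches off below it.
The suffix "GAACAGCTT" (9 nodes) is used only by "ATGAACAGCTT"; the node for "AT" still has the child "A", so pruning stops there.
Nodes removed: 9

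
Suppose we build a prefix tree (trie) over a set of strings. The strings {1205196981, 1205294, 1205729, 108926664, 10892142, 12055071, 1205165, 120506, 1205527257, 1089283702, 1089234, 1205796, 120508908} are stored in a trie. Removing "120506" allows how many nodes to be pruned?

1

Walk "120506" from the leaf back toward the root, removing each node that no remaining word uses.
The suffix "6" (1 node) is used only by "120506"; the node for "12050" still has the child "8", so pruning stops there.
Nodes removed: 1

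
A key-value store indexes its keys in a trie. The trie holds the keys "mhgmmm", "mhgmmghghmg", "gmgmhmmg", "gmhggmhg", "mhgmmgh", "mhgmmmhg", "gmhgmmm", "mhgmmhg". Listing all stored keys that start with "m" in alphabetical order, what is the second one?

mhgmmghghmg

Filter for "m…" and sort: "mhgmmgh", "mhgmmghghmg", "mhgmmhg", "mhgmmm", "mhgmmmhg"
Position 2: mhgmmghghmg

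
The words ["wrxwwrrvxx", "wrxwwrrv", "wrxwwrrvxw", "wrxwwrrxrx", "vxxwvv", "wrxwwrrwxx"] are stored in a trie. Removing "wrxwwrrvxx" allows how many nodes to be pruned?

1

After clearing the end-marker at "wrxwwrrvxx", prune upward until reaching a node still needed by another word.
The suffix "x" (1 node) is used only by "wrxwwrrvxx"; the node for "wrxwwrrvx" still has the child "w", so pruning stops there.
Nodes removed: 1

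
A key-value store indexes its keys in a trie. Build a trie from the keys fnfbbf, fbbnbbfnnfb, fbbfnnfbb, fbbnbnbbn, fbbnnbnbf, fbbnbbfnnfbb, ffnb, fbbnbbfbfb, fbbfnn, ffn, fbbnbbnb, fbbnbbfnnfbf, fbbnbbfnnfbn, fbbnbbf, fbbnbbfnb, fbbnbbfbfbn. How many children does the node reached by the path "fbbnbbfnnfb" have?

3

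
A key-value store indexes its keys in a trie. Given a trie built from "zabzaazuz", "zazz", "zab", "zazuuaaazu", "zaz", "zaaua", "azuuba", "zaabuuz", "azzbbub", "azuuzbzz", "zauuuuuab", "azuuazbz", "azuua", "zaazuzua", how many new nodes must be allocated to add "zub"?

2

"z" is already a path in the trie; the remaining "ub" must be added.
New nodes needed: |"zub"| − 1 = 3 − 1 = 2.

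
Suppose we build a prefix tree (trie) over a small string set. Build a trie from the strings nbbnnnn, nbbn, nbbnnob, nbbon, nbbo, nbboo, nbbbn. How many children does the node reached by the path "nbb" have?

Follow the path "nbb" to its node, then look at its outgoing edges.
Distinct next characters after "nbb": b, n, o.
That node has 3 child edges.

3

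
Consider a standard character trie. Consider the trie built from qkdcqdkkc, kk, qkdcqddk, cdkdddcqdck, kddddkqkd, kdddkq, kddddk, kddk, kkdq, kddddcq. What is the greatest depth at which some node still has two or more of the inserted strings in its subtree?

Look for the deepest trie node that still has at least two words in its subtree.
e.g. "kddddk" and "kddddkqkd" share the prefix "kddddk" of length 6; no pair shares a longer one.
Longest shared-prefix length: 6

6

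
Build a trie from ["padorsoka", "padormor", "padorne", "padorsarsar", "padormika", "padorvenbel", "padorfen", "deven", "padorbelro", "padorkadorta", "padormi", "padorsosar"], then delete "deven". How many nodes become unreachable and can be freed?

Walk "deven" from the leaf back toward the root, removing each node that no remaining word uses.
No other word shares any prefix with "deven", so all 5 of its nodes go.
Nodes removed: 5

5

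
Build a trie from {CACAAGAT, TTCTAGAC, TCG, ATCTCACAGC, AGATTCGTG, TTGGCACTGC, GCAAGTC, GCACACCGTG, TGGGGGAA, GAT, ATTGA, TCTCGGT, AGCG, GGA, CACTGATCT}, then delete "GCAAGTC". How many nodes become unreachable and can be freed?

4

A node on "GCAAGTC"'s path can go only if nothing else ends at it or branches off below it.
The suffix "AGTC" (4 nodes) is used only by "GCAAGTC"; the node for "GCA" still has the child "C", so pruning stops there.
Nodes removed: 4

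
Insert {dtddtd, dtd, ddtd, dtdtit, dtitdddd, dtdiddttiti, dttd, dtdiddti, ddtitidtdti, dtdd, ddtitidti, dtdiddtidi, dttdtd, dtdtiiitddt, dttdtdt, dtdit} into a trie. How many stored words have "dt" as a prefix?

13

Traverse to the node for "dt", then collect every word in that subtree.
Matches: "dtd", "dtdd", "dtddtd", "dtdiddti", "dtdiddtidi", "dtdiddttiti", "dtdit", "dtdtiiitddt", "dtdtit", "dtitdddd", "dttd", "dttdtd", "dttdtdt"
Count: 13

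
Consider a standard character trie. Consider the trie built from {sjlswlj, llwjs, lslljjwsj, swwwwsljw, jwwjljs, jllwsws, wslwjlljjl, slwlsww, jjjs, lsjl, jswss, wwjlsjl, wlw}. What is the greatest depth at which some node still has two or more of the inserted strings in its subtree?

2

Look for the deepest trie node that still has at least two words in its subtree.
"lsjl" and "lslljjwsj" agree on "ls" (2 characters) before diverging; nothing deeper is shared.
Longest shared-prefix length: 2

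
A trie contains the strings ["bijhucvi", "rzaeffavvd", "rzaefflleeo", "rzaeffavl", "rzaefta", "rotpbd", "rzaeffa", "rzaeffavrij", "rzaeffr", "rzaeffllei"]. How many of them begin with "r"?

9

Walk to "r"; the words in its subtree are exactly those with that prefix.
Matches: "rotpbd", "rzaeffa", "rzaeffavl", "rzaeffavrij", "rzaeffavvd", "rzaefflleeo", "rzaeffllei", "rzaeffr", "rzaefta"
Count: 9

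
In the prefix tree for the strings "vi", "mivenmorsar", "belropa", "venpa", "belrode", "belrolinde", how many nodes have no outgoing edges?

Leaves are exactly the stored words that no other stored word extends.
Those words: "belrode", "belrolinde", "belropa", "mivenmorsar", "venpa", "vi"
Leaf count: 6

6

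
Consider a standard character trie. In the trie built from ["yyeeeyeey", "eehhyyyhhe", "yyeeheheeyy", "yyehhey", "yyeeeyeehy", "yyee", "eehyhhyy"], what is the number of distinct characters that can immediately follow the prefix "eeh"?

2

Follow the path "eeh" to its node, then look at its outgoing edges.
Characters that immediately follow "eeh" among the stored strings: {h, y}.
That node has 2 child edges.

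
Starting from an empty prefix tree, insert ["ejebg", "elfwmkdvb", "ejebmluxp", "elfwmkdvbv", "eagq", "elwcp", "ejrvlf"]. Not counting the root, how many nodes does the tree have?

Trace insertions, counting only characters that open a new branch:
  "ejebg" → 5 new (e, j, e, b, g)
  "elfwmkdvb" → prefix "e" already present; 8 new (l, f, w, m, k, d, v, b)
  "ejebmluxp" → prefix "ejeb" already present; 5 new (m, l, u, x, p)
  "elfwmkdvbv" → prefix "elfwmkdvb" already present; 1 new (v)
  "eagq" → prefix "e" already present; 3 new (a, g, q)
  "elwcp" → prefix "el" already present; 3 new (w, c, p)
  "ejrvlf" → prefix "ej" already present; 4 new (r, v, l, f)
Total nodes = 5 + 8 + 5 + 1 + 3 + 3 + 4 = 29

29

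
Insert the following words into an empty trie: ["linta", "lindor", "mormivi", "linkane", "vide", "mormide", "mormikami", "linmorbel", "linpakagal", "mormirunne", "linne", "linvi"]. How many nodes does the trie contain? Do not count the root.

Count nodes per top-level branch (shared prefixes stored once):
  'l'-branch (lindor, linkane, linmorbel, linne, linpakagal, linta, linvi): 29 nodes
  'm'-branch (mormide, mormikami, mormirunne, mormivi): 18 nodes
  'v'-branch (vide): 4 nodes
Sum: 51

51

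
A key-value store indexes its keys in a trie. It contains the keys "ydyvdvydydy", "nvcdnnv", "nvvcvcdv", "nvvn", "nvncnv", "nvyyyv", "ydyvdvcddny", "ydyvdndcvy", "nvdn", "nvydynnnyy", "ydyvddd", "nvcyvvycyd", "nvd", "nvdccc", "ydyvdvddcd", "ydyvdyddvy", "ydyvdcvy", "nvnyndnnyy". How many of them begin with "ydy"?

Traverse to the node for "ydy", then collect every word in that subtree.
Words under "ydy": ydyvdcvy, ydyvddd, ydyvdndcvy, ydyvdvcddny, ydyvdvddcd, ydyvdvydydy, ydyvdyddvy
Count: 7

7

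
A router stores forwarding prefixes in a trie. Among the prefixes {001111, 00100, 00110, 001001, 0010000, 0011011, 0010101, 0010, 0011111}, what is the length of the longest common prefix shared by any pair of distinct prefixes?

6

The deepest shared node is where two words last agree before diverging.
e.g. "001111" and "0011111" share the prefix "001111" of length 6; no pair shares a longer one.
Longest shared-prefix length: 6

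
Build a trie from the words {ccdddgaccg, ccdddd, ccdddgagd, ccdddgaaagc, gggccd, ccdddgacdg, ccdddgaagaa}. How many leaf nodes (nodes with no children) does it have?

Leaves are exactly the stored words that no other stored word extends.
Those words: "ccdddd", "ccdddgaaagc", "ccdddgaagaa", "ccdddgaccg", "ccdddgacdg", "ccdddgagd", "gggccd"
Leaf count: 7

7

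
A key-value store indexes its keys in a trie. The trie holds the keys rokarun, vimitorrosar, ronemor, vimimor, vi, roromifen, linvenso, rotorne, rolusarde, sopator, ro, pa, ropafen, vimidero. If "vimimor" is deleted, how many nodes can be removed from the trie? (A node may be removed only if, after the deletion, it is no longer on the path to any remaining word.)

3

After clearing the end-marker at "vimimor", prune upward until reaching a node still needed by another word.
The suffix "mor" (3 nodes) is used only by "vimimor"; the node for "vimi" still has the child "t", so pruning stops there.
Nodes removed: 3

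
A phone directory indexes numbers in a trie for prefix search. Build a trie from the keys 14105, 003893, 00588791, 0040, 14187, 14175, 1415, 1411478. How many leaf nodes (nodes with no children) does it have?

8

Leaves are exactly the stored words that no other stored word extends.
Those words: "003893", "0040", "00588791", "14105", "1411478", "1415", "14175", "14187"
Leaf count: 8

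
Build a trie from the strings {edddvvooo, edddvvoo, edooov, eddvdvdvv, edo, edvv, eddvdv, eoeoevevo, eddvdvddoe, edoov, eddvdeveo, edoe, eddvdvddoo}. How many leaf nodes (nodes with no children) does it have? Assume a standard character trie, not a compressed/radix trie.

Leaves are exactly the stored words that no other stored word extends.
Those words: "edddvvooo", "eddvdeveo", "eddvdvddoe", "eddvdvddoo", "eddvdvdvv", "edoe", "edooov", "edoov", "edvv", "eoeoevevo"
Leaf count: 10

10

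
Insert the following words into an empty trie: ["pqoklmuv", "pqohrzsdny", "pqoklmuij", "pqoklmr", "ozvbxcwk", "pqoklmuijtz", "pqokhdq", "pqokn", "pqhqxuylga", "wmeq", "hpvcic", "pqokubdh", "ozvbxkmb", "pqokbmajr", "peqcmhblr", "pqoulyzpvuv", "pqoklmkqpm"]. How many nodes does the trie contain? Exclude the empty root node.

82

Insert word by word; a character creates a node only if that edge doesn't already exist:
  "pqoklmuv" → 8 new (p, q, o, k, l, m, u, v)
  "pqohrzsdny" → prefix "pqo" already present; 7 new (h, r, z, s, d, n, y)
  "pqoklmuij" → prefix "pqoklmu" already present; 2 new (i, j)
  "pqoklmr" → prefix "pqoklm" already present; 1 new (r)
  "ozvbxcwk" → 8 new (o, z, v, b, x, c, w, k)
  "pqoklmuijtz" → prefix "pqoklmuij" already present; 2 new (t, z)
  "pqokhdq" → prefix "pqok" already present; 3 new (h, d, q)
  "pqokn" → prefix "pqok" already present; 1 new (n)
  "pqhqxuylga" → prefix "pq" already present; 8 new (h, q, x, u, y, l, g, a)
  "wmeq" → 4 new (w, m, e, q)
  "hpvcic" → 6 new (h, p, v, c, i, c)
  "pqokubdh" → prefix "pqok" already present; 4 new (u, b, d, h)
  "ozvbxkmb" → prefix "ozvbx" already present; 3 new (k, m, b)
  "pqokbmajr" → prefix "pqok" already present; 5 new (b, m, a, j, r)
  "peqcmhblr" → prefix "p" already present; 8 new (e, q, c, m, h, b, l, r)
  "pqoulyzpvuv" → prefix "pqo" already present; 8 new (u, l, y, z, p, v, u, v)
  "pqoklmkqpm" → prefix "pqoklm" already present; 4 new (k, q, p, m)
Total nodes = 8 + 7 + 2 + 1 + 8 + 2 + 3 + 1 + 8 + 4 + 6 + 4 + 3 + 5 + 8 + 8 + 4 = 82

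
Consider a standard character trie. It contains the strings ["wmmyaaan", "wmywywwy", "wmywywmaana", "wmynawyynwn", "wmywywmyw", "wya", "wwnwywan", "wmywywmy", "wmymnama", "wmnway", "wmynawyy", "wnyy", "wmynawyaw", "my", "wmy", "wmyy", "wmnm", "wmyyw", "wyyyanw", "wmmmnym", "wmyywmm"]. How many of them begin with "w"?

Traverse to the node for "w", then collect every word in that subtree.
Matches: "wmmmnym", "wmmyaaan", "wmnm", "wmnway", "wmy", "wmymnama", "wmynawyaw", "wmynawyy", "wmynawyynwn", "wmywywmaana", "wmywywmy", "wmywywmyw", "wmywywwy", "wmyy", "wmyyw", "wmyywmm", "wnyy", "wwnwywan", "wya", "wyyyanw"
Count: 20

20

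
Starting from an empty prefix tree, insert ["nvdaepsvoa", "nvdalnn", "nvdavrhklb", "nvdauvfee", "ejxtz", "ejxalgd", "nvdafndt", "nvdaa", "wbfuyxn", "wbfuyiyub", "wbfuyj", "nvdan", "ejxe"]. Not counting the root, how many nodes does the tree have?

Trace insertions, counting only characters that open a new branch:
  "nvdaepsvoa" → 10 new (n, v, d, a, e, p, s, v, o, a)
  "nvdalnn" → prefix "nvda" already present; 3 new (l, n, n)
  "nvdavrhklb" → prefix "nvda" already present; 6 new (v, r, h, k, l, b)
  "nvdauvfee" → prefix "nvda" already present; 5 new (u, v, f, e, e)
  "ejxtz" → 5 new (e, j, x, t, z)
  "ejxalgd" → prefix "ejx" already present; 4 new (a, l, g, d)
  "nvdafndt" → prefix "nvda" already present; 4 new (f, n, d, t)
  "nvdaa" → prefix "nvda" already present; 1 new (a)
  "wbfuyxn" → 7 new (w, b, f, u, y, x, n)
  "wbfuyiyub" → prefix "wbfuy" already present; 4 new (i, y, u, b)
  "wbfuyj" → prefix "wbfuy" already present; 1 new (j)
  "nvdan" → prefix "nvda" already present; 1 new (n)
  "ejxe" → prefix "ejx" already present; 1 new (e)
Total nodes = 10 + 3 + 6 + 5 + 5 + 4 + 4 + 1 + 7 + 4 + 1 + 1 + 1 = 52

52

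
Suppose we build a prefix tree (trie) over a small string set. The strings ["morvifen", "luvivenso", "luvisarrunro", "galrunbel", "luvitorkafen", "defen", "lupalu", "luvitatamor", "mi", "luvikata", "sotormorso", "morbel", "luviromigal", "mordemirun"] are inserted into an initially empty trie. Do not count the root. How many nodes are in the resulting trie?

Count nodes per top-level branch (shared prefixes stored once):
  'd'-branch (defen): 5 nodes
  'g'-branch (galrunbel): 9 nodes
  'l'-branch (lupalu, luvikata, luviromigal, luvisarrunro, luvitatamor, luvitorkafen, luvivenso): 46 nodes
  'm'-branch (mi, morbel, mordemirun, morvifen): 19 nodes
  's'-branch (sotormorso): 10 nodes
Sum: 89

89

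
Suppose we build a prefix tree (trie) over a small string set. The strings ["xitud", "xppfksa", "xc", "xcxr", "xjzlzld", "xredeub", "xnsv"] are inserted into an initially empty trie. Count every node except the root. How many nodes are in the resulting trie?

29

Count nodes per top-level branch (shared prefixes stored once):
  'x'-branch (xc, xcxr, xitud, xjzlzld, xnsv, xppfksa, xredeub): 29 nodes
Sum: 29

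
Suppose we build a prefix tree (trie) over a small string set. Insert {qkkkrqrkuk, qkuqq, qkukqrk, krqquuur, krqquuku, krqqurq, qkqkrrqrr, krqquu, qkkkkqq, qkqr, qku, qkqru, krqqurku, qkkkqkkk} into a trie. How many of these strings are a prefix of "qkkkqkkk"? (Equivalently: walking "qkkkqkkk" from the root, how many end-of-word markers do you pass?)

1

Traverse "qkkkqkkk" character by character; count nodes along the way that are marked as word ends.
Prefixes of the query that are stored words: "qkkkqkkk"
Count: 1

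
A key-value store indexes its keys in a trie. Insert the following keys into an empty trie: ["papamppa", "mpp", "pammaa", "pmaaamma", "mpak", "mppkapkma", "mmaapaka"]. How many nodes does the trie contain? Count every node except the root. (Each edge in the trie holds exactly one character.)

37

Trie structure (* marks end of a word):
(root)
├─ m
│  ├─ m
│  │  └─ a
│  │     └─ a
│  │        └─ p
│  │           └─ a
│  │              └─ k
│  │                 └─ a *
│  └─ p
│     ├─ a
│     │  └─ k *
│     └─ p *
│        └─ k
│           └─ a
│              └─ p
│                 └─ k
│                    └─ m
│                       └─ a *
└─ p
   ├─ a
   │  ├─ m
   │  │  └─ m
   │  │     └─ a
   │  │        └─ a *
   │  └─ p
   │     └─ a
   │        └─ m
   │           └─ p
   │              └─ p
   │                 └─ a *
   └─ m
      └─ a
         └─ a
            └─ a
               └─ m
                  └─ m
                     └─ a *
Counting every labelled node above: 37.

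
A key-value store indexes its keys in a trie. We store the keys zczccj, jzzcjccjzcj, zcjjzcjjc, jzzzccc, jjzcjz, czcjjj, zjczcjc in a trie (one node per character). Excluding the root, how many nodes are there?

45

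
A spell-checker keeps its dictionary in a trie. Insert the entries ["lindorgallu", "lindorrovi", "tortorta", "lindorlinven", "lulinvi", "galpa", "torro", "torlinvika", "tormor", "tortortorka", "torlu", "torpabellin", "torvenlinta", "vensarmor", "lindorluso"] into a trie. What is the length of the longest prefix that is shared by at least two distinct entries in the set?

Equivalently: take the maximum, over all pairs, of their longest common prefix length.
"lindorlinven" and "lindorluso" agree on "lindorl" (7 characters) before diverging; nothing deeper is shared.
Longest shared-prefix length: 7

7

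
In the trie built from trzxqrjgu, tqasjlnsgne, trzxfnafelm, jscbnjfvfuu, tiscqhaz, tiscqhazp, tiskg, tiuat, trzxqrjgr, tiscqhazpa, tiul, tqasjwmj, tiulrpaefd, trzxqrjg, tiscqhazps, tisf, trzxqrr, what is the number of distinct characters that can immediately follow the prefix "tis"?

3

Walk "tis" from the root, arriving at one node.
Distinct next characters after "tis": c, f, k.
That node has 3 child edges.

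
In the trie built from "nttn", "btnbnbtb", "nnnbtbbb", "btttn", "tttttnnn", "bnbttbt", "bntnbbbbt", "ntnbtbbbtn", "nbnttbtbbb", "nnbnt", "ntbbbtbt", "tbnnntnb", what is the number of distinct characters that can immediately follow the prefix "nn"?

2

Follow the path "nn" to its node, then look at its outgoing edges.
Characters that immediately follow "nn" among the stored strings: {b, n}.
That node has 2 child edges.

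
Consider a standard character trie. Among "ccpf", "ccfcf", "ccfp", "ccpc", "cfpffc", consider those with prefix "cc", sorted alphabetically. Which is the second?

ccfp

DFS of the "cc" subtree visits, in order: "ccfcf", "ccfp", "ccpc", "ccpf"
The 2nd is ccfp.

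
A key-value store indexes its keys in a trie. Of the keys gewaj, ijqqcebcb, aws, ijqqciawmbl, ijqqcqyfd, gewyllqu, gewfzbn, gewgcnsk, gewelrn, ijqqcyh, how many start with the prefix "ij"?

4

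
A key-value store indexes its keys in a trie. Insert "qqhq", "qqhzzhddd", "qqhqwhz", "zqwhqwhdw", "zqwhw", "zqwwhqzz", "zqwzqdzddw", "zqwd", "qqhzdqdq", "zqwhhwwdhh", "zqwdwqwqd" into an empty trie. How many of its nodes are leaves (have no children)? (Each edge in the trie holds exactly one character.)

9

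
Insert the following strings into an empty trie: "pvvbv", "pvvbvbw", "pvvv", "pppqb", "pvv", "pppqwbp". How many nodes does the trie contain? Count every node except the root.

Trie structure (* marks end of a word):
(root)
└─ p
   ├─ p
   │  └─ p
   │     └─ q
   │        ├─ b *
   │        └─ w
   │           └─ b
   │              └─ p *
   └─ v
      └─ v *
         ├─ b
         │  └─ v *
         │     └─ b
         │        └─ w *
         └─ v *
Counting every labelled node above: 15.

15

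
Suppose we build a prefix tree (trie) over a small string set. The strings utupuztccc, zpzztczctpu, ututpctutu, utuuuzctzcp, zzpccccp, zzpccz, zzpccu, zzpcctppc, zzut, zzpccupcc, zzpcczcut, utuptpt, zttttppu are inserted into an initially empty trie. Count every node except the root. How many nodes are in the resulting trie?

67

Trace insertions, counting only characters that open a new branch:
  "utupuztccc" → 10 new (u, t, u, p, u, z, t, c, c, c)
  "zpzztczctpu" → 11 new (z, p, z, z, t, c, z, c, t, p, u)
  "ututpctutu" → prefix "utu" already present; 7 new (t, p, c, t, u, t, u)
  "utuuuzctzcp" → prefix "utu" already present; 8 new (u, u, z, c, t, z, c, p)
  "zzpccccp" → prefix "z" already present; 7 new (z, p, c, c, c, c, p)
  "zzpccz" → prefix "zzpcc" already present; 1 new (z)
  "zzpccu" → prefix "zzpcc" already present; 1 new (u)
  "zzpcctppc" → prefix "zzpcc" already present; 4 new (t, p, p, c)
  "zzut" → prefix "zz" already present; 2 new (u, t)
  "zzpccupcc" → prefix "zzpccu" already present; 3 new (p, c, c)
  "zzpcczcut" → prefix "zzpccz" already present; 3 new (c, u, t)
  "utuptpt" → prefix "utup" already present; 3 new (t, p, t)
  "zttttppu" → prefix "z" already present; 7 new (t, t, t, t, p, p, u)
Total nodes = 10 + 11 + 7 + 8 + 7 + 1 + 1 + 4 + 2 + 3 + 3 + 3 + 7 = 67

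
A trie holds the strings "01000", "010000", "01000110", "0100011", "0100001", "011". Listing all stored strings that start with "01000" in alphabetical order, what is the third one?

Words with prefix "01000", in lexicographic order: "01000", "010000", "0100001", "0100011", "01000110"
The 3rd is 0100001.

0100001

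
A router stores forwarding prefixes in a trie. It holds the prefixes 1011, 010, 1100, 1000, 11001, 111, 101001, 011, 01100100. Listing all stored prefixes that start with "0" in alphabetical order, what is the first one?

Words with prefix "0", in lexicographic order: "010", "011", "01100100"
The 1st is 010.

010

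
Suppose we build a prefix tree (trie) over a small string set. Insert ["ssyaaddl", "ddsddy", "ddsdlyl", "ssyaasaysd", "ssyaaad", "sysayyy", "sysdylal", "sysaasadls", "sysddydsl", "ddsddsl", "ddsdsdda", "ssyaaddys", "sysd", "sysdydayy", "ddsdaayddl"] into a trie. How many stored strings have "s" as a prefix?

10

Traverse to the node for "s", then collect every word in that subtree.
Words under "s": ssyaaad, ssyaaddl, ssyaaddys, ssyaasaysd, sysaasadls, sysayyy, sysd, sysddydsl, sysdydayy, sysdylal
Count: 10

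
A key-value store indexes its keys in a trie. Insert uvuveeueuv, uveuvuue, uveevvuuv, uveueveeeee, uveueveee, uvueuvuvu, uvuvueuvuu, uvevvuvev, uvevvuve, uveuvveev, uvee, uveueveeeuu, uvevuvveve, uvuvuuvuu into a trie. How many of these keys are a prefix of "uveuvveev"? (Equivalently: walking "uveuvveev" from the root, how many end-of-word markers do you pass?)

1

Check each prefix of "uveuvveev" against the stored set — each match is an end-marker on the path.
Prefixes of the query that are stored words: "uveuvveev"
Count: 1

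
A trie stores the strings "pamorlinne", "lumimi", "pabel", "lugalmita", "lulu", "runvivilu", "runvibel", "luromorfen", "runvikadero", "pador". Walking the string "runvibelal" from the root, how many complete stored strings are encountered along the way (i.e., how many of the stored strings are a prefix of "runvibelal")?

Walk "runvibelal" from the root; an end-of-word marker is hit whenever a stored word is a prefix of "runvibelal".
Prefixes of the query that are stored words: "runvibel"
Count: 1

1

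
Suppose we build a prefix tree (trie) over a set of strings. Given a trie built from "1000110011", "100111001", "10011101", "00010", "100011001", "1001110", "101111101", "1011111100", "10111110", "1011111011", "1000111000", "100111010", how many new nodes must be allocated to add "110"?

"1" is already a path in the trie; the remaining "10" must be added.
Each of the 2 remaining characters creates one node.

2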